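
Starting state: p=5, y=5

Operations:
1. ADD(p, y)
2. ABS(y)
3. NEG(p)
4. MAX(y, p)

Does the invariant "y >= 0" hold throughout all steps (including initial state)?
Yes

The invariant holds at every step.

State at each step:
Initial: p=5, y=5
After step 1: p=10, y=5
After step 2: p=10, y=5
After step 3: p=-10, y=5
After step 4: p=-10, y=5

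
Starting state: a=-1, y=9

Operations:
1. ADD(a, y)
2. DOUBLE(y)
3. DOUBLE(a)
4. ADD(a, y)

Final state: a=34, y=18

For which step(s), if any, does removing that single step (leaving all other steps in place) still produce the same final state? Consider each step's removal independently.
None - removing any single step changes the final result

Testing removal of each single step:
Without step 1: final = a=16, y=18 (different)
Without step 2: final = a=25, y=9 (different)
Without step 3: final = a=26, y=18 (different)
Without step 4: final = a=16, y=18 (different)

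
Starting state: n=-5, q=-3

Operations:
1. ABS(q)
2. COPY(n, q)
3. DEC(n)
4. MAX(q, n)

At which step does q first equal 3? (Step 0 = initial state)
Step 1

Tracing q:
Initial: q = -3
After step 1: q = 3 ← first occurrence
After step 2: q = 3
After step 3: q = 3
After step 4: q = 3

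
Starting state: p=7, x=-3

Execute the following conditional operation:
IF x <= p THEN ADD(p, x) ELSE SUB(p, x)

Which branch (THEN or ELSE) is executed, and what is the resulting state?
Branch: THEN, Final state: p=4, x=-3

Evaluating condition: x <= p
x = -3, p = 7
Condition is True, so THEN branch executes
After ADD(p, x): p=4, x=-3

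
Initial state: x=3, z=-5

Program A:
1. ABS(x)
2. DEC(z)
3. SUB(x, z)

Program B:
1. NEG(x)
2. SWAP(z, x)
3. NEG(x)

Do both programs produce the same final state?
No

Program A final state: x=9, z=-6
Program B final state: x=5, z=-3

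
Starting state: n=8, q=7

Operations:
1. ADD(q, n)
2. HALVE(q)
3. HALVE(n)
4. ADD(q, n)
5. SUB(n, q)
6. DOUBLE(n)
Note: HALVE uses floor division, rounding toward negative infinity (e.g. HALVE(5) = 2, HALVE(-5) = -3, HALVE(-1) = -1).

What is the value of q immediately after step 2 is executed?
q = 7

Tracing q through execution:
Initial: q = 7
After step 1 (ADD(q, n)): q = 15
After step 2 (HALVE(q)): q = 7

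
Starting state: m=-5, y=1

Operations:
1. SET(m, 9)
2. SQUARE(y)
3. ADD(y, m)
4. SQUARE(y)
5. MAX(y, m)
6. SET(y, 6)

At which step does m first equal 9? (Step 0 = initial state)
Step 1

Tracing m:
Initial: m = -5
After step 1: m = 9 ← first occurrence
After step 2: m = 9
After step 3: m = 9
After step 4: m = 9
After step 5: m = 9
After step 6: m = 9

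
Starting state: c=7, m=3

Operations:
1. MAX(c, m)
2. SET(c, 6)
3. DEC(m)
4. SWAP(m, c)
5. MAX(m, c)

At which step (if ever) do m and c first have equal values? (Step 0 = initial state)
Never

m and c never become equal during execution.

Comparing values at each step:
Initial: m=3, c=7
After step 1: m=3, c=7
After step 2: m=3, c=6
After step 3: m=2, c=6
After step 4: m=6, c=2
After step 5: m=6, c=2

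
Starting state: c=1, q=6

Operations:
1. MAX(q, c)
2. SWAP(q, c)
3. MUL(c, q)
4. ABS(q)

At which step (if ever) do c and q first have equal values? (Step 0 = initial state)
Never

c and q never become equal during execution.

Comparing values at each step:
Initial: c=1, q=6
After step 1: c=1, q=6
After step 2: c=6, q=1
After step 3: c=6, q=1
After step 4: c=6, q=1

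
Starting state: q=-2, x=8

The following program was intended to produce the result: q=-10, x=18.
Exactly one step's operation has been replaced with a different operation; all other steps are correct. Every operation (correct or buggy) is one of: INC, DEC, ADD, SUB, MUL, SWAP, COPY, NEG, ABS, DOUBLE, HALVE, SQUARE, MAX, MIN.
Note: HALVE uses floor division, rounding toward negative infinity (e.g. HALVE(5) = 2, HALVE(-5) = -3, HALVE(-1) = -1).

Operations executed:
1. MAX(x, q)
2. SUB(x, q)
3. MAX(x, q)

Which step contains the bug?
Step 1

Trace with buggy code:
Initial: q=-2, x=8
After step 1: q=-2, x=8
After step 2: q=-2, x=10
After step 3: q=-2, x=10
Actual final q=-2, x=10 ≠ expected q=-10, x=18.
Step 1 is the only position where a single-operation replacement can produce the expected result.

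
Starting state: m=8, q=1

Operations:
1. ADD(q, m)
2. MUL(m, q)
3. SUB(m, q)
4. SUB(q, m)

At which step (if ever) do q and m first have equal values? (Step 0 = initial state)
Never

q and m never become equal during execution.

Comparing values at each step:
Initial: q=1, m=8
After step 1: q=9, m=8
After step 2: q=9, m=72
After step 3: q=9, m=63
After step 4: q=-54, m=63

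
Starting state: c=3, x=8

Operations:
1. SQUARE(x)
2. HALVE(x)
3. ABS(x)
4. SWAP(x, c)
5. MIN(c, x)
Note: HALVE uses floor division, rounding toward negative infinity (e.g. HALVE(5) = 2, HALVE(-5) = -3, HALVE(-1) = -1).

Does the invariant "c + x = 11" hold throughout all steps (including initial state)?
No, violated after step 1

The invariant is violated after step 1.

State at each step:
Initial: c=3, x=8
After step 1: c=3, x=64
After step 2: c=3, x=32
After step 3: c=3, x=32
After step 4: c=32, x=3
After step 5: c=3, x=3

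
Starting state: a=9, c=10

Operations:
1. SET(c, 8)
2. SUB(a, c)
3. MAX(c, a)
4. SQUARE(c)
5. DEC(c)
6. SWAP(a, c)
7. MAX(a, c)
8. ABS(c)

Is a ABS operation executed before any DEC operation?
No

First ABS: step 8
First DEC: step 5
Since 8 > 5, DEC comes first.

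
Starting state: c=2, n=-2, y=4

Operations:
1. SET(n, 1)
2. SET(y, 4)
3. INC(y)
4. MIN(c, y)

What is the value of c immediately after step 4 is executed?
c = 2

Tracing c through execution:
Initial: c = 2
After step 1 (SET(n, 1)): c = 2
After step 2 (SET(y, 4)): c = 2
After step 3 (INC(y)): c = 2
After step 4 (MIN(c, y)): c = 2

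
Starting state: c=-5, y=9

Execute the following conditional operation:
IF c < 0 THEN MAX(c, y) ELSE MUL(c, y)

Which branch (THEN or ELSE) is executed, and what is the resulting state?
Branch: THEN, Final state: c=9, y=9

Evaluating condition: c < 0
c = -5
Condition is True, so THEN branch executes
After MAX(c, y): c=9, y=9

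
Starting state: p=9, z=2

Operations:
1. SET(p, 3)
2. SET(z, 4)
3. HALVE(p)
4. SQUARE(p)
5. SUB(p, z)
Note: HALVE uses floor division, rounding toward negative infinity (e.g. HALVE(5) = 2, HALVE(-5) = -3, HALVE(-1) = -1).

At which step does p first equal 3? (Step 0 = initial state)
Step 1

Tracing p:
Initial: p = 9
After step 1: p = 3 ← first occurrence
After step 2: p = 3
After step 3: p = 1
After step 4: p = 1
After step 5: p = -3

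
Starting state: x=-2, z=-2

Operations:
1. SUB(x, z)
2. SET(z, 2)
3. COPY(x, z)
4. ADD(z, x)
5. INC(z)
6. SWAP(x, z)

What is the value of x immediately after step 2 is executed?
x = 0

Tracing x through execution:
Initial: x = -2
After step 1 (SUB(x, z)): x = 0
After step 2 (SET(z, 2)): x = 0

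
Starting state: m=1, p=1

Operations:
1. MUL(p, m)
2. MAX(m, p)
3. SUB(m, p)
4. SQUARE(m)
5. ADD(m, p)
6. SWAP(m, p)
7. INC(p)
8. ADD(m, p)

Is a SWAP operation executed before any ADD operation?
No

First SWAP: step 6
First ADD: step 5
Since 6 > 5, ADD comes first.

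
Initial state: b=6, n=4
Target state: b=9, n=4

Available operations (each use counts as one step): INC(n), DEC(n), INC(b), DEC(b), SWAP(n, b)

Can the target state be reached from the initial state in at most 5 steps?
Yes

Path (3 steps): INC(b) → INC(b) → INC(b)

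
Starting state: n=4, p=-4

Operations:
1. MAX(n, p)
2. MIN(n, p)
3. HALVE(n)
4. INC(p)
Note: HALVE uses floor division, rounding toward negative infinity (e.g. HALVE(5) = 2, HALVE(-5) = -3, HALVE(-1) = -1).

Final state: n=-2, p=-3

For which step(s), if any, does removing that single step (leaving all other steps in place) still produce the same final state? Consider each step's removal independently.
Step(s) 1

Testing removal of each single step:
Without step 1: final = n=-2, p=-3 (same)
Without step 2: final = n=2, p=-3 (different)
Without step 3: final = n=-4, p=-3 (different)
Without step 4: final = n=-2, p=-4 (different)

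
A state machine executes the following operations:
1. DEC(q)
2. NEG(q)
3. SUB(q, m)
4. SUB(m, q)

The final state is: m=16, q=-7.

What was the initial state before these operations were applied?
m=9, q=-1

Working backwards:
Final state: m=16, q=-7
Before step 4 (SUB(m, q)): m=9, q=-7
Before step 3 (SUB(q, m)): m=9, q=2
Before step 2 (NEG(q)): m=9, q=-2
Before step 1 (DEC(q)): m=9, q=-1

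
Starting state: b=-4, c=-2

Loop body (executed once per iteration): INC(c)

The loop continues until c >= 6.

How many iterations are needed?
8

Tracing iterations:
Initial: b=-4, c=-2
After iteration 1: b=-4, c=-1
After iteration 2: b=-4, c=0
After iteration 3: b=-4, c=1
After iteration 4: b=-4, c=2
After iteration 5: b=-4, c=3
After iteration 6: b=-4, c=4
After iteration 7: b=-4, c=5
After iteration 8: b=-4, c=6
c >= 6 now holds, so the loop exits after 8 iterations.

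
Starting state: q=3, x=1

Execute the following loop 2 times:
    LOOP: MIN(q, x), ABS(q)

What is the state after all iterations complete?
q=1, x=1

Iteration trace:
Start: q=3, x=1
After iteration 1: q=1, x=1
After iteration 2: q=1, x=1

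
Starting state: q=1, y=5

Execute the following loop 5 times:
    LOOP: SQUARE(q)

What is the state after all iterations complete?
q=1, y=5

Iteration trace:
Start: q=1, y=5
After iteration 1: q=1, y=5
After iteration 2: q=1, y=5
After iteration 3: q=1, y=5
After iteration 4: q=1, y=5
After iteration 5: q=1, y=5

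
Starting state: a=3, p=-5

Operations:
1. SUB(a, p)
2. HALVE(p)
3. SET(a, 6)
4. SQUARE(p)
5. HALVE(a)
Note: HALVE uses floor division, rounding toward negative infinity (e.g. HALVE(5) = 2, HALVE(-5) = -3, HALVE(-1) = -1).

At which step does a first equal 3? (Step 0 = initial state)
Step 0

Tracing a:
Initial: a = 3 ← first occurrence
After step 1: a = 8
After step 2: a = 8
After step 3: a = 6
After step 4: a = 6
After step 5: a = 3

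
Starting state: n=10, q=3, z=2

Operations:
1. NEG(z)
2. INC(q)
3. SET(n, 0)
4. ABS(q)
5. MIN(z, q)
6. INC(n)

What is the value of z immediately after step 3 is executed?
z = -2

Tracing z through execution:
Initial: z = 2
After step 1 (NEG(z)): z = -2
After step 2 (INC(q)): z = -2
After step 3 (SET(n, 0)): z = -2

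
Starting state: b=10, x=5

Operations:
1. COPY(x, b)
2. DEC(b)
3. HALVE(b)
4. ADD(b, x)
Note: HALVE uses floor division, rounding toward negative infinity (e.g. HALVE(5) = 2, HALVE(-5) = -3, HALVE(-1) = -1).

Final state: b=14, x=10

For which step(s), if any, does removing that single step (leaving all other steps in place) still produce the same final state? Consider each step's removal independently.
None - removing any single step changes the final result

Testing removal of each single step:
Without step 1: final = b=9, x=5 (different)
Without step 2: final = b=15, x=10 (different)
Without step 3: final = b=19, x=10 (different)
Without step 4: final = b=4, x=10 (different)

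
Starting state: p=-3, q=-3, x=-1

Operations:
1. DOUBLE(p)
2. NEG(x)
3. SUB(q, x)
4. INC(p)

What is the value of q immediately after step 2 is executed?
q = -3

Tracing q through execution:
Initial: q = -3
After step 1 (DOUBLE(p)): q = -3
After step 2 (NEG(x)): q = -3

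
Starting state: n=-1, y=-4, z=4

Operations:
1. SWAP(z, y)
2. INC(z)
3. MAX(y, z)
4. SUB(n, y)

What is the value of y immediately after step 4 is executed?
y = 4

Tracing y through execution:
Initial: y = -4
After step 1 (SWAP(z, y)): y = 4
After step 2 (INC(z)): y = 4
After step 3 (MAX(y, z)): y = 4
After step 4 (SUB(n, y)): y = 4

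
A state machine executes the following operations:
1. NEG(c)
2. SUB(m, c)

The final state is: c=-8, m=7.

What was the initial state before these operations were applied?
c=8, m=-1

Working backwards:
Final state: c=-8, m=7
Before step 2 (SUB(m, c)): c=-8, m=-1
Before step 1 (NEG(c)): c=8, m=-1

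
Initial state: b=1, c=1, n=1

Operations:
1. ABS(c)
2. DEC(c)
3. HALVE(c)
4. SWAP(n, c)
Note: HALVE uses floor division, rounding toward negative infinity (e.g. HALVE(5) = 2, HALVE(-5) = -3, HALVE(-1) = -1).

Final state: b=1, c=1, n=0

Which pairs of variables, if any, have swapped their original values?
None

Comparing initial and final values:
n: 1 → 0
c: 1 → 1
b: 1 → 1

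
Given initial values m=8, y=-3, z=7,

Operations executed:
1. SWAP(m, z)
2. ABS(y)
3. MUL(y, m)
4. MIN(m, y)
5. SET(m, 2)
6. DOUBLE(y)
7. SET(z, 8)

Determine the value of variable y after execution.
y = 42

Tracing execution:
Step 1: SWAP(m, z) → y = -3
Step 2: ABS(y) → y = 3
Step 3: MUL(y, m) → y = 21
Step 4: MIN(m, y) → y = 21
Step 5: SET(m, 2) → y = 21
Step 6: DOUBLE(y) → y = 42
Step 7: SET(z, 8) → y = 42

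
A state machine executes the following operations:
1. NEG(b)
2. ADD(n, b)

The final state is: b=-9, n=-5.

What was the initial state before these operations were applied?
b=9, n=4

Working backwards:
Final state: b=-9, n=-5
Before step 2 (ADD(n, b)): b=-9, n=4
Before step 1 (NEG(b)): b=9, n=4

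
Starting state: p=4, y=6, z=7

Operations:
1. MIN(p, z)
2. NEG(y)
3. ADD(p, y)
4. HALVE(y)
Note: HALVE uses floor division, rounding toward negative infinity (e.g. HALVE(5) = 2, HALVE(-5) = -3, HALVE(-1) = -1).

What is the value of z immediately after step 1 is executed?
z = 7

Tracing z through execution:
Initial: z = 7
After step 1 (MIN(p, z)): z = 7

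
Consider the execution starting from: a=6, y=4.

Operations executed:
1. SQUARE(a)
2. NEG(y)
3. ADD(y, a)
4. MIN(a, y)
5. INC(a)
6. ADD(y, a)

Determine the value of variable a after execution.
a = 33

Tracing execution:
Step 1: SQUARE(a) → a = 36
Step 2: NEG(y) → a = 36
Step 3: ADD(y, a) → a = 36
Step 4: MIN(a, y) → a = 32
Step 5: INC(a) → a = 33
Step 6: ADD(y, a) → a = 33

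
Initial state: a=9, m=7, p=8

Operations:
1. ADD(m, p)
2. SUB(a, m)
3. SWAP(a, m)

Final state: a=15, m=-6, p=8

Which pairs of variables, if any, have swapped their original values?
None

Comparing initial and final values:
p: 8 → 8
m: 7 → -6
a: 9 → 15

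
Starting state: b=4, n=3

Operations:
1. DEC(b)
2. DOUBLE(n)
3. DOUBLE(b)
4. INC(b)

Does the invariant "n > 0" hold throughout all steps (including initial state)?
Yes

The invariant holds at every step.

State at each step:
Initial: b=4, n=3
After step 1: b=3, n=3
After step 2: b=3, n=6
After step 3: b=6, n=6
After step 4: b=7, n=6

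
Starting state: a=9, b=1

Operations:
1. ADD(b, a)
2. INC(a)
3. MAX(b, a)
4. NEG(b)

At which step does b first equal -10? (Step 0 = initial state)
Step 4

Tracing b:
Initial: b = 1
After step 1: b = 10
After step 2: b = 10
After step 3: b = 10
After step 4: b = -10 ← first occurrence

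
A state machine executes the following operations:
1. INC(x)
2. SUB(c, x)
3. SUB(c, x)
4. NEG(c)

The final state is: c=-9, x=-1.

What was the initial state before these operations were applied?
c=7, x=-2

Working backwards:
Final state: c=-9, x=-1
Before step 4 (NEG(c)): c=9, x=-1
Before step 3 (SUB(c, x)): c=8, x=-1
Before step 2 (SUB(c, x)): c=7, x=-1
Before step 1 (INC(x)): c=7, x=-2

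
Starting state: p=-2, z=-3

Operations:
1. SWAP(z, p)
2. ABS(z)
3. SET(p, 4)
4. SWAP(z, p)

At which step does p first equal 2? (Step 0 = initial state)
Step 4

Tracing p:
Initial: p = -2
After step 1: p = -3
After step 2: p = -3
After step 3: p = 4
After step 4: p = 2 ← first occurrence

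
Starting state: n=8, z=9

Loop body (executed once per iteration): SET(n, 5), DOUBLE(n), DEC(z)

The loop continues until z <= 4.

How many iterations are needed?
5

Tracing iterations:
Initial: n=8, z=9
After iteration 1: n=10, z=8
After iteration 2: n=10, z=7
After iteration 3: n=10, z=6
After iteration 4: n=10, z=5
After iteration 5: n=10, z=4
z <= 4 now holds, so the loop exits after 5 iterations.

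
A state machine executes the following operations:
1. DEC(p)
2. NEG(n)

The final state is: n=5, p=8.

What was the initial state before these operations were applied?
n=-5, p=9

Working backwards:
Final state: n=5, p=8
Before step 2 (NEG(n)): n=-5, p=8
Before step 1 (DEC(p)): n=-5, p=9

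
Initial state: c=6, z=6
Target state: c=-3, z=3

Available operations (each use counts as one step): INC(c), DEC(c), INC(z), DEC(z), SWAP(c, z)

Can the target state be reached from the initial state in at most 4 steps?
No

The target state cannot be reached within 4 steps.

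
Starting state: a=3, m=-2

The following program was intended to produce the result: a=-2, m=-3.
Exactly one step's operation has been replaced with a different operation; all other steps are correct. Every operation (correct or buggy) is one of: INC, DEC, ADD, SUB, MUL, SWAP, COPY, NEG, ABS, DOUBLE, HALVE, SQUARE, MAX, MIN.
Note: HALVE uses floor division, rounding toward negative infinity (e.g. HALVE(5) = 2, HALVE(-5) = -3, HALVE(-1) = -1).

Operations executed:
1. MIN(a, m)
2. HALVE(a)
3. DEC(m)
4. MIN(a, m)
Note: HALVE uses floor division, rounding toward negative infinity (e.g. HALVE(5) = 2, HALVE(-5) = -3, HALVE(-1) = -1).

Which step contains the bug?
Step 4

Trace with buggy code:
Initial: a=3, m=-2
After step 1: a=-2, m=-2
After step 2: a=-1, m=-2
After step 3: a=-1, m=-3
After step 4: a=-3, m=-3
Actual final a=-3, m=-3 ≠ expected a=-2, m=-3.
Step 4 is the only position where a single-operation replacement can produce the expected result.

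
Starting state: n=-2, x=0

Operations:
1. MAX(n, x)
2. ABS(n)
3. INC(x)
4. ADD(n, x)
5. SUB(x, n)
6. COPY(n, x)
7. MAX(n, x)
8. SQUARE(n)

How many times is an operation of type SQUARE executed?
1

Counting SQUARE operations:
Step 8: SQUARE(n) ← SQUARE
Total: 1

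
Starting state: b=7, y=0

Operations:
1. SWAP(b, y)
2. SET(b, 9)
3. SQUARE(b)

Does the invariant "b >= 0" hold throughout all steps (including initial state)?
Yes

The invariant holds at every step.

State at each step:
Initial: b=7, y=0
After step 1: b=0, y=7
After step 2: b=9, y=7
After step 3: b=81, y=7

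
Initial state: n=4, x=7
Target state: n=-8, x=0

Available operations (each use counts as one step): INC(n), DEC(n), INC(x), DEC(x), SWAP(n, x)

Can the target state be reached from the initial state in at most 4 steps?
No

The target state cannot be reached within 4 steps.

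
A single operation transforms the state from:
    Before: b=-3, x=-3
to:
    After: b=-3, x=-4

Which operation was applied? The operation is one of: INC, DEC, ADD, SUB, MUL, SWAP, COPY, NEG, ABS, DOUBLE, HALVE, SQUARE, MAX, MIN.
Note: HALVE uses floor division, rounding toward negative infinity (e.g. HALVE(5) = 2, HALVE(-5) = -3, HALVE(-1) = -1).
DEC(x)

Analyzing the change:
Before: b=-3, x=-3
After: b=-3, x=-4
Variable x changed from -3 to -4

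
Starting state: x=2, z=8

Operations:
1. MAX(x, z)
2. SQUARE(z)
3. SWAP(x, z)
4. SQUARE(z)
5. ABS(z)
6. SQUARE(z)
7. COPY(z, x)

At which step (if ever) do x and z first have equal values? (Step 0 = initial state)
Step 1

x and z first become equal after step 1.

Comparing values at each step:
Initial: x=2, z=8
After step 1: x=8, z=8 ← equal!
After step 2: x=8, z=64
After step 3: x=64, z=8
After step 4: x=64, z=64 ← equal!
After step 5: x=64, z=64 ← equal!
After step 6: x=64, z=4096
After step 7: x=64, z=64 ← equal!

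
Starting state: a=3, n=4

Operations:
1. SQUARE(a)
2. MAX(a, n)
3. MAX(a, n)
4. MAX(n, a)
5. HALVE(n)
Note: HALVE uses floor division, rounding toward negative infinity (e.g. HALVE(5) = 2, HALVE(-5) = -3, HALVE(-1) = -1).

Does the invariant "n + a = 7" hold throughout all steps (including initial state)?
No, violated after step 1

The invariant is violated after step 1.

State at each step:
Initial: a=3, n=4
After step 1: a=9, n=4
After step 2: a=9, n=4
After step 3: a=9, n=4
After step 4: a=9, n=9
After step 5: a=9, n=4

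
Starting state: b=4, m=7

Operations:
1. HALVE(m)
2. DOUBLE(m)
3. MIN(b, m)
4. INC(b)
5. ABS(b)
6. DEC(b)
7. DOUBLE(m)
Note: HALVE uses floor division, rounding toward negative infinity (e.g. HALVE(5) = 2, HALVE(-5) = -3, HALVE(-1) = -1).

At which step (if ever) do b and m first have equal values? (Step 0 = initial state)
Never

b and m never become equal during execution.

Comparing values at each step:
Initial: b=4, m=7
After step 1: b=4, m=3
After step 2: b=4, m=6
After step 3: b=4, m=6
After step 4: b=5, m=6
After step 5: b=5, m=6
After step 6: b=4, m=6
After step 7: b=4, m=12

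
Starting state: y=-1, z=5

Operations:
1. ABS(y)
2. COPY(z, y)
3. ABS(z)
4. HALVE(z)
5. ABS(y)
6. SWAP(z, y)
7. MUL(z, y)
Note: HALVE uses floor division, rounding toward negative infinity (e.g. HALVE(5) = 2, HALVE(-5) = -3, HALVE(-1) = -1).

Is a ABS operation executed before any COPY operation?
Yes

First ABS: step 1
First COPY: step 2
Since 1 < 2, ABS comes first.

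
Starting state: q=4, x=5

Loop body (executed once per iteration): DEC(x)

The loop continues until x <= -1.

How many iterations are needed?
6

Tracing iterations:
Initial: q=4, x=5
After iteration 1: q=4, x=4
After iteration 2: q=4, x=3
After iteration 3: q=4, x=2
After iteration 4: q=4, x=1
After iteration 5: q=4, x=0
After iteration 6: q=4, x=-1
x <= -1 now holds, so the loop exits after 6 iterations.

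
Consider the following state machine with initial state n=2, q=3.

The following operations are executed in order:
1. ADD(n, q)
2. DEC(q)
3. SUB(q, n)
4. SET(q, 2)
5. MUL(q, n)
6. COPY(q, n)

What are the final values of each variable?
{n: 5, q: 5}

Step-by-step execution:
Initial: n=2, q=3
After step 1 (ADD(n, q)): n=5, q=3
After step 2 (DEC(q)): n=5, q=2
After step 3 (SUB(q, n)): n=5, q=-3
After step 4 (SET(q, 2)): n=5, q=2
After step 5 (MUL(q, n)): n=5, q=10
After step 6 (COPY(q, n)): n=5, q=5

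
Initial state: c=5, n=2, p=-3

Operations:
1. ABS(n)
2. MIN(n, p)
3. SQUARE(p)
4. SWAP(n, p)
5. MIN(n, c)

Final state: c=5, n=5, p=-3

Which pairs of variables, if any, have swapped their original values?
None

Comparing initial and final values:
n: 2 → 5
c: 5 → 5
p: -3 → -3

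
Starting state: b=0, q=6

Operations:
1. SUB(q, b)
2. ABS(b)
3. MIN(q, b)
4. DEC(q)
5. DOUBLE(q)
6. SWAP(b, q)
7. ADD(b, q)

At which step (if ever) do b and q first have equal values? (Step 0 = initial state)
Step 3

b and q first become equal after step 3.

Comparing values at each step:
Initial: b=0, q=6
After step 1: b=0, q=6
After step 2: b=0, q=6
After step 3: b=0, q=0 ← equal!
After step 4: b=0, q=-1
After step 5: b=0, q=-2
After step 6: b=-2, q=0
After step 7: b=-2, q=0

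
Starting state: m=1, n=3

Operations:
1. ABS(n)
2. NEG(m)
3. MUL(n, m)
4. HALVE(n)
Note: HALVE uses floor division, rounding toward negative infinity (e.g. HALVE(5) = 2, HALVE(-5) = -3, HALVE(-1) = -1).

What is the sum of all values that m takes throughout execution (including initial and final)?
-1

Values of m at each step:
Initial: m = 1
After step 1: m = 1
After step 2: m = -1
After step 3: m = -1
After step 4: m = -1
Sum = 1 + 1 + -1 + -1 + -1 = -1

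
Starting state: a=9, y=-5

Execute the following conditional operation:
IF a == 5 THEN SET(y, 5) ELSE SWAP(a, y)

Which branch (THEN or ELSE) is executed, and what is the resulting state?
Branch: ELSE, Final state: a=-5, y=9

Evaluating condition: a == 5
a = 9
Condition is False, so ELSE branch executes
After SWAP(a, y): a=-5, y=9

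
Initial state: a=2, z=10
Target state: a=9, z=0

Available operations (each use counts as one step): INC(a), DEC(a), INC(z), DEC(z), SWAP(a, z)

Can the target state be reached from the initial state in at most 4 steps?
Yes

Path (4 steps): DEC(a) → DEC(a) → DEC(z) → SWAP(a, z)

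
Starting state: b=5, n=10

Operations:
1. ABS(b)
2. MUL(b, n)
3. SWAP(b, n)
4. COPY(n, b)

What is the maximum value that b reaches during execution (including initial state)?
50

Values of b at each step:
Initial: b = 5
After step 1: b = 5
After step 2: b = 50 ← maximum
After step 3: b = 10
After step 4: b = 10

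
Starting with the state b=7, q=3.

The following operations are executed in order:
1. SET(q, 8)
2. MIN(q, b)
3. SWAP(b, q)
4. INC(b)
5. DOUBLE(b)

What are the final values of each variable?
{b: 16, q: 7}

Step-by-step execution:
Initial: b=7, q=3
After step 1 (SET(q, 8)): b=7, q=8
After step 2 (MIN(q, b)): b=7, q=7
After step 3 (SWAP(b, q)): b=7, q=7
After step 4 (INC(b)): b=8, q=7
After step 5 (DOUBLE(b)): b=16, q=7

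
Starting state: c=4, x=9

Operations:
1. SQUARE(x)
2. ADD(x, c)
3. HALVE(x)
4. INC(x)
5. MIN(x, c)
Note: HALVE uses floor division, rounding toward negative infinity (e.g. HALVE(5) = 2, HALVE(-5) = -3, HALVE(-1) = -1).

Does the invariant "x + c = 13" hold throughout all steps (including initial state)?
No, violated after step 1

The invariant is violated after step 1.

State at each step:
Initial: c=4, x=9
After step 1: c=4, x=81
After step 2: c=4, x=85
After step 3: c=4, x=42
After step 4: c=4, x=43
After step 5: c=4, x=4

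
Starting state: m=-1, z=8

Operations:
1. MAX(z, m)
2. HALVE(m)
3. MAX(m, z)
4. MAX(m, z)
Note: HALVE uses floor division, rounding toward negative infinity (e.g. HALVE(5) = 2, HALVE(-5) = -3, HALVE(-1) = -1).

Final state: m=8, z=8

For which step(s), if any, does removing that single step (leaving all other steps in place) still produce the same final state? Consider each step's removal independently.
Step(s) 1, 2, 3, 4

Testing removal of each single step:
Without step 1: final = m=8, z=8 (same)
Without step 2: final = m=8, z=8 (same)
Without step 3: final = m=8, z=8 (same)
Without step 4: final = m=8, z=8 (same)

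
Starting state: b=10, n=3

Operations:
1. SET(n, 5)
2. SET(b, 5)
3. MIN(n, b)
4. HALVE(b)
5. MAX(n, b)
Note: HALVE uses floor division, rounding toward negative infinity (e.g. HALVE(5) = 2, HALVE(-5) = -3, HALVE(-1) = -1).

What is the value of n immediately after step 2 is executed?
n = 5

Tracing n through execution:
Initial: n = 3
After step 1 (SET(n, 5)): n = 5
After step 2 (SET(b, 5)): n = 5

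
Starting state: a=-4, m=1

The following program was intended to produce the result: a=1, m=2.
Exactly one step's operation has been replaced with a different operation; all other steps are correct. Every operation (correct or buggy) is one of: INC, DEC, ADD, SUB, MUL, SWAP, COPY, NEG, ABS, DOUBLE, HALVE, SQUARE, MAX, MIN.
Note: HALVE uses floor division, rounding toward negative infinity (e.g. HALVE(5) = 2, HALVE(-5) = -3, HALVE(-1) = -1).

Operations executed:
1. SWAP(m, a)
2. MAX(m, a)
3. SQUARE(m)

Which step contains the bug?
Step 3

Trace with buggy code:
Initial: a=-4, m=1
After step 1: a=1, m=-4
After step 2: a=1, m=1
After step 3: a=1, m=1
Actual final a=1, m=1 ≠ expected a=1, m=2.
Step 3 is the only position where a single-operation replacement can produce the expected result.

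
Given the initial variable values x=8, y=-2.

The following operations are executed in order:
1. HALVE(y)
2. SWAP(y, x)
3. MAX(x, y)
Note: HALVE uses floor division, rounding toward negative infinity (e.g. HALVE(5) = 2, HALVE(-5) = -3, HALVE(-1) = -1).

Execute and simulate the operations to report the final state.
{x: 8, y: 8}

Step-by-step execution:
Initial: x=8, y=-2
After step 1 (HALVE(y)): x=8, y=-1
After step 2 (SWAP(y, x)): x=-1, y=8
After step 3 (MAX(x, y)): x=8, y=8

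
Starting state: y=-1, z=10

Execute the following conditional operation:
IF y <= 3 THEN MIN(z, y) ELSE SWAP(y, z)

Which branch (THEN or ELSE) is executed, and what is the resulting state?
Branch: THEN, Final state: y=-1, z=-1

Evaluating condition: y <= 3
y = -1
Condition is True, so THEN branch executes
After MIN(z, y): y=-1, z=-1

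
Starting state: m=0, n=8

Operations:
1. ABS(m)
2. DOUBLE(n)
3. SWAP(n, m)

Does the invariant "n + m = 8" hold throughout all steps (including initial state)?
No, violated after step 2

The invariant is violated after step 2.

State at each step:
Initial: m=0, n=8
After step 1: m=0, n=8
After step 2: m=0, n=16
After step 3: m=16, n=0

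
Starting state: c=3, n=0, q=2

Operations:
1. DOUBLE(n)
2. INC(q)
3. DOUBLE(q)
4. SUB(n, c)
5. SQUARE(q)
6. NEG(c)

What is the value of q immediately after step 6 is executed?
q = 36

Tracing q through execution:
Initial: q = 2
After step 1 (DOUBLE(n)): q = 2
After step 2 (INC(q)): q = 3
After step 3 (DOUBLE(q)): q = 6
After step 4 (SUB(n, c)): q = 6
After step 5 (SQUARE(q)): q = 36
After step 6 (NEG(c)): q = 36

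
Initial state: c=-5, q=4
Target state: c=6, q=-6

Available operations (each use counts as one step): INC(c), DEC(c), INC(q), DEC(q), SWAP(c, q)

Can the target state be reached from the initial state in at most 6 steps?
Yes

Path (4 steps): DEC(c) → INC(q) → INC(q) → SWAP(c, q)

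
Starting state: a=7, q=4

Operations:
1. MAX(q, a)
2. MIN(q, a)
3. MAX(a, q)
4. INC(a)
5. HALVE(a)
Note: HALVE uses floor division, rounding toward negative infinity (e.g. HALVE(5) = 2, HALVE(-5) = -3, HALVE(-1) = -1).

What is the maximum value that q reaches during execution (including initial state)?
7

Values of q at each step:
Initial: q = 4
After step 1: q = 7 ← maximum
After step 2: q = 7
After step 3: q = 7
After step 4: q = 7
After step 5: q = 7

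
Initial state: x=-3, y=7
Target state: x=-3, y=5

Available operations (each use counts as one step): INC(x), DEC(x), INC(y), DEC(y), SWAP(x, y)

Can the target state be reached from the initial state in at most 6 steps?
Yes

Path (2 steps): DEC(y) → DEC(y)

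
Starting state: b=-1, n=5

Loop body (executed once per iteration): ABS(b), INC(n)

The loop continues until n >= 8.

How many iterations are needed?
3

Tracing iterations:
Initial: b=-1, n=5
After iteration 1: b=1, n=6
After iteration 2: b=1, n=7
After iteration 3: b=1, n=8
n >= 8 now holds, so the loop exits after 3 iterations.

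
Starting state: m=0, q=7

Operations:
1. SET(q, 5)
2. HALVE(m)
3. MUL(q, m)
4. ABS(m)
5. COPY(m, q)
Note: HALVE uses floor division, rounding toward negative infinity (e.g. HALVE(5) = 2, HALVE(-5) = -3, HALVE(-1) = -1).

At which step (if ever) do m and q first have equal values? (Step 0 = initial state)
Step 3

m and q first become equal after step 3.

Comparing values at each step:
Initial: m=0, q=7
After step 1: m=0, q=5
After step 2: m=0, q=5
After step 3: m=0, q=0 ← equal!
After step 4: m=0, q=0 ← equal!
After step 5: m=0, q=0 ← equal!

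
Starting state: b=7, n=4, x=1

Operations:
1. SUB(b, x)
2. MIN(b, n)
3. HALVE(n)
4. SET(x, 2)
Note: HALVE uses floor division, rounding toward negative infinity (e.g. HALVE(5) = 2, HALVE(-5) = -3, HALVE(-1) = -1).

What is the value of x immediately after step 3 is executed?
x = 1

Tracing x through execution:
Initial: x = 1
After step 1 (SUB(b, x)): x = 1
After step 2 (MIN(b, n)): x = 1
After step 3 (HALVE(n)): x = 1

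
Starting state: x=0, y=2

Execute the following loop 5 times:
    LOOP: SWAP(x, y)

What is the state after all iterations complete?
x=2, y=0

Iteration trace:
Start: x=0, y=2
After iteration 1: x=2, y=0
After iteration 2: x=0, y=2
After iteration 3: x=2, y=0
After iteration 4: x=0, y=2
After iteration 5: x=2, y=0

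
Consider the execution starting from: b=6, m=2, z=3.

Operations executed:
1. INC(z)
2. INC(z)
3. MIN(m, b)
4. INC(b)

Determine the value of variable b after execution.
b = 7

Tracing execution:
Step 1: INC(z) → b = 6
Step 2: INC(z) → b = 6
Step 3: MIN(m, b) → b = 6
Step 4: INC(b) → b = 7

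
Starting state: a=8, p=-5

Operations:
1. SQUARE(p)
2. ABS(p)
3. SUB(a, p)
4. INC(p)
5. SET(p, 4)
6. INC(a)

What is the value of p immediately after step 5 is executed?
p = 4

Tracing p through execution:
Initial: p = -5
After step 1 (SQUARE(p)): p = 25
After step 2 (ABS(p)): p = 25
After step 3 (SUB(a, p)): p = 25
After step 4 (INC(p)): p = 26
After step 5 (SET(p, 4)): p = 4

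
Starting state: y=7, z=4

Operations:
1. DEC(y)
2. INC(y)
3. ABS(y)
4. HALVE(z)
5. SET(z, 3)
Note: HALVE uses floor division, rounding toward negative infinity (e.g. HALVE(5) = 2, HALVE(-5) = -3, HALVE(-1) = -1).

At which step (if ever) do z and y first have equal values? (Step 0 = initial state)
Never

z and y never become equal during execution.

Comparing values at each step:
Initial: z=4, y=7
After step 1: z=4, y=6
After step 2: z=4, y=7
After step 3: z=4, y=7
After step 4: z=2, y=7
After step 5: z=3, y=7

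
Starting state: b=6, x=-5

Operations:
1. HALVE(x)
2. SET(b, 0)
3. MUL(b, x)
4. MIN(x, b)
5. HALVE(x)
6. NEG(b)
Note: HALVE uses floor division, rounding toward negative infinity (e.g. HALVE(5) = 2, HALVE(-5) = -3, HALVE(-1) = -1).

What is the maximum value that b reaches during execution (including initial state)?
6

Values of b at each step:
Initial: b = 6 ← maximum
After step 1: b = 6
After step 2: b = 0
After step 3: b = 0
After step 4: b = 0
After step 5: b = 0
After step 6: b = 0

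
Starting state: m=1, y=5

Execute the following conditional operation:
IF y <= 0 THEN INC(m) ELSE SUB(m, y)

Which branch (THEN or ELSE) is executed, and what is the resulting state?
Branch: ELSE, Final state: m=-4, y=5

Evaluating condition: y <= 0
y = 5
Condition is False, so ELSE branch executes
After SUB(m, y): m=-4, y=5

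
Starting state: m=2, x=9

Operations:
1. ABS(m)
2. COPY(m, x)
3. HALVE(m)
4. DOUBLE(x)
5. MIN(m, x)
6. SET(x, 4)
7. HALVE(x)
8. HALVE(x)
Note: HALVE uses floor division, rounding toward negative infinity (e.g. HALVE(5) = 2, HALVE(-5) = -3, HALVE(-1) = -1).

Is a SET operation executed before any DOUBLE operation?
No

First SET: step 6
First DOUBLE: step 4
Since 6 > 4, DOUBLE comes first.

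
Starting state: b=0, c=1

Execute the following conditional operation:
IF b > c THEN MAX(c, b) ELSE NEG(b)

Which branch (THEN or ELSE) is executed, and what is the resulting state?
Branch: ELSE, Final state: b=0, c=1

Evaluating condition: b > c
b = 0, c = 1
Condition is False, so ELSE branch executes
After NEG(b): b=0, c=1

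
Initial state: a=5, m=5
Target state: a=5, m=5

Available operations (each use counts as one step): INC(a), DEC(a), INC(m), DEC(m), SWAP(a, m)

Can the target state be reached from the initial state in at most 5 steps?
Yes

Path (0 steps): 0 steps (already at target)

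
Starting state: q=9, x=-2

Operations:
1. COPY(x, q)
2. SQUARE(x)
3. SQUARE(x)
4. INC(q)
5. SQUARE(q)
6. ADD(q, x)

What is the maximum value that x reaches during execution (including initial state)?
6561

Values of x at each step:
Initial: x = -2
After step 1: x = 9
After step 2: x = 81
After step 3: x = 6561 ← maximum
After step 4: x = 6561
After step 5: x = 6561
After step 6: x = 6561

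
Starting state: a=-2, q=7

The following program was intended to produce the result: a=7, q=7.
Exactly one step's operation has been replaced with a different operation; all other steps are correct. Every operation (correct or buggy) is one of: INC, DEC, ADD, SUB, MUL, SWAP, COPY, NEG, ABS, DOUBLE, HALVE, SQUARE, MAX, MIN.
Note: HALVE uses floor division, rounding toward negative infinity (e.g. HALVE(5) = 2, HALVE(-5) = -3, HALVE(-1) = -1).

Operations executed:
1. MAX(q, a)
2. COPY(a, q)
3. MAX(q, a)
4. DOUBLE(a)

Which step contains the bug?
Step 4

Trace with buggy code:
Initial: a=-2, q=7
After step 1: a=-2, q=7
After step 2: a=7, q=7
After step 3: a=7, q=7
After step 4: a=14, q=7
Actual final a=14, q=7 ≠ expected a=7, q=7.
Step 4 is the only position where a single-operation replacement can produce the expected result.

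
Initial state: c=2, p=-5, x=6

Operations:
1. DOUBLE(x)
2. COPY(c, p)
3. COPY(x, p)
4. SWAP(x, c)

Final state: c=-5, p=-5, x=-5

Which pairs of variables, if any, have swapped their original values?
None

Comparing initial and final values:
p: -5 → -5
c: 2 → -5
x: 6 → -5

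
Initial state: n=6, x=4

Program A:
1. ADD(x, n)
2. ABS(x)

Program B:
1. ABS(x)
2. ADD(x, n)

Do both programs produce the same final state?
Yes

Program A final state: n=6, x=10
Program B final state: n=6, x=10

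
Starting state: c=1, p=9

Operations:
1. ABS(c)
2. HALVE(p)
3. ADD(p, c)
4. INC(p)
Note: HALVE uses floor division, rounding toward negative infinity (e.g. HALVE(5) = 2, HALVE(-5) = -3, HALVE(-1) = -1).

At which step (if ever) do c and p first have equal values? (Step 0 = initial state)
Never

c and p never become equal during execution.

Comparing values at each step:
Initial: c=1, p=9
After step 1: c=1, p=9
After step 2: c=1, p=4
After step 3: c=1, p=5
After step 4: c=1, p=6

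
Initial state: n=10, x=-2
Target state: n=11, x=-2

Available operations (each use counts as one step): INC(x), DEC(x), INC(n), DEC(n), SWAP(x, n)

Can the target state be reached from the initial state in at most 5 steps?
Yes

Path (1 step): INC(n)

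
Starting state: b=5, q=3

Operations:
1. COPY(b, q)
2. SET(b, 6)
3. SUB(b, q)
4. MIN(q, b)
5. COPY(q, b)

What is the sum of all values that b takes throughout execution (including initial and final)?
23

Values of b at each step:
Initial: b = 5
After step 1: b = 3
After step 2: b = 6
After step 3: b = 3
After step 4: b = 3
After step 5: b = 3
Sum = 5 + 3 + 6 + 3 + 3 + 3 = 23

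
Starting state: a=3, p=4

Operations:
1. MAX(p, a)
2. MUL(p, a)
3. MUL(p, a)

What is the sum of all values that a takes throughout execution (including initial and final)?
12

Values of a at each step:
Initial: a = 3
After step 1: a = 3
After step 2: a = 3
After step 3: a = 3
Sum = 3 + 3 + 3 + 3 = 12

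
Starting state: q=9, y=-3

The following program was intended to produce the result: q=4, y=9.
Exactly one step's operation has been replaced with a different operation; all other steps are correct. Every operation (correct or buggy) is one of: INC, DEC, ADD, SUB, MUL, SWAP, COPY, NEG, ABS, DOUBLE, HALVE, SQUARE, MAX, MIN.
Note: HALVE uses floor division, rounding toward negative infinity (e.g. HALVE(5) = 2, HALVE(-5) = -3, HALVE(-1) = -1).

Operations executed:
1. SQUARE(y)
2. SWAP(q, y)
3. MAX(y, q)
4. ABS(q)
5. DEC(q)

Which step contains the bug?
Step 5

Trace with buggy code:
Initial: q=9, y=-3
After step 1: q=9, y=9
After step 2: q=9, y=9
After step 3: q=9, y=9
After step 4: q=9, y=9
After step 5: q=8, y=9
Actual final q=8, y=9 ≠ expected q=4, y=9.
Step 5 is the only position where a single-operation replacement can produce the expected result.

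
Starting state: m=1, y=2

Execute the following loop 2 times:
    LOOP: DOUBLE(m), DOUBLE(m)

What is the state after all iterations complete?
m=16, y=2

Iteration trace:
Start: m=1, y=2
After iteration 1: m=4, y=2
After iteration 2: m=16, y=2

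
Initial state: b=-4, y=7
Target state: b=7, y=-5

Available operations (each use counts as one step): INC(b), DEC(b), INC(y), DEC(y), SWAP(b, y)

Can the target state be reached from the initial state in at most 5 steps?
Yes

Path (2 steps): DEC(b) → SWAP(b, y)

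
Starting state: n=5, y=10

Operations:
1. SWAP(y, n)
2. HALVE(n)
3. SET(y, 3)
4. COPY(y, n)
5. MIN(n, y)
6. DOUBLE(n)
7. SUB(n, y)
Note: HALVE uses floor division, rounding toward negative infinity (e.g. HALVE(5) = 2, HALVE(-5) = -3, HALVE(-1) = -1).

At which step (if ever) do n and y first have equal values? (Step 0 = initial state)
Step 2

n and y first become equal after step 2.

Comparing values at each step:
Initial: n=5, y=10
After step 1: n=10, y=5
After step 2: n=5, y=5 ← equal!
After step 3: n=5, y=3
After step 4: n=5, y=5 ← equal!
After step 5: n=5, y=5 ← equal!
After step 6: n=10, y=5
After step 7: n=5, y=5 ← equal!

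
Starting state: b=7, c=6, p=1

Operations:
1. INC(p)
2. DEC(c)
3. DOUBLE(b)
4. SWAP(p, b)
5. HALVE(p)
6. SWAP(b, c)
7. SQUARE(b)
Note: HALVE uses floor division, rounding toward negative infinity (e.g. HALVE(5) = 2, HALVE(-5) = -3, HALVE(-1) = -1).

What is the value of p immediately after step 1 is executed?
p = 2

Tracing p through execution:
Initial: p = 1
After step 1 (INC(p)): p = 2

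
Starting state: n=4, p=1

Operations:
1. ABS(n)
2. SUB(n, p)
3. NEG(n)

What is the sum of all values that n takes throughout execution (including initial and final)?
8

Values of n at each step:
Initial: n = 4
After step 1: n = 4
After step 2: n = 3
After step 3: n = -3
Sum = 4 + 4 + 3 + -3 = 8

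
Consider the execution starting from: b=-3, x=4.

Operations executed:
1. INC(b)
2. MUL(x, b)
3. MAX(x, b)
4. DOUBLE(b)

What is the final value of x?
x = -2

Tracing execution:
Step 1: INC(b) → x = 4
Step 2: MUL(x, b) → x = -8
Step 3: MAX(x, b) → x = -2
Step 4: DOUBLE(b) → x = -2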